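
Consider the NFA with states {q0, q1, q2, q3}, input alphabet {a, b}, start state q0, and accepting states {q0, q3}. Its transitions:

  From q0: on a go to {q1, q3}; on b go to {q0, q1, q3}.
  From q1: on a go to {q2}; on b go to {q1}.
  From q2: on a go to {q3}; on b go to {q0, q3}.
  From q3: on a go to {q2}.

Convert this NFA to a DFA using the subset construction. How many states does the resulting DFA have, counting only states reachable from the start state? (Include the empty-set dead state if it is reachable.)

Start state of the DFA: {q0}.
{q0} --a--> {q1, q3}  [new]
{q0} --b--> {q0, q1, q3}  [new]
{q1, q3} --a--> {q2}  [new]
{q1, q3} --b--> {q1}  [new]
{q0, q1, q3} --a--> {q1, q2, q3}  [new]
{q0, q1, q3} --b--> {q0, q1, q3}  [seen]
{q2} --a--> {q3}  [new]
{q2} --b--> {q0, q3}  [new]
{q1} --a--> {q2}  [seen]
{q1} --b--> {q1}  [seen]
{q1, q2, q3} --a--> {q2, q3}  [new]
{q1, q2, q3} --b--> {q0, q1, q3}  [seen]
{q3} --a--> {q2}  [seen]
{q3} --b--> ∅  [new]
{q0, q3} --a--> {q1, q2, q3}  [seen]
{q0, q3} --b--> {q0, q1, q3}  [seen]
{q2, q3} --a--> {q2, q3}  [seen]
{q2, q3} --b--> {q0, q3}  [seen]
∅ --a--> ∅  [seen]
∅ --b--> ∅  [seen]
Reachable DFA states: {q0}, {q1, q3}, {q0, q1, q3}, {q2}, {q1}, {q1, q2, q3}, {q3}, {q0, q3}, {q2, q3}, ∅.

10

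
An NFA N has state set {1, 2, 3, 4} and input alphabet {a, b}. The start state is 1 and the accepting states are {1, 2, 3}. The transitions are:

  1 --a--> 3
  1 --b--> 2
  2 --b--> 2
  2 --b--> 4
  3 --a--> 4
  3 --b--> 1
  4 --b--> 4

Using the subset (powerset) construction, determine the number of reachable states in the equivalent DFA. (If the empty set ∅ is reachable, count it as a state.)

Start state of the DFA: {1}.
{1} --a--> {3}  [new]
{1} --b--> {2}  [new]
{3} --a--> {4}  [new]
{3} --b--> {1}  [seen]
{2} --a--> ∅  [new]
{2} --b--> {2, 4}  [new]
{4} --a--> ∅  [seen]
{4} --b--> {4}  [seen]
∅ --a--> ∅  [seen]
∅ --b--> ∅  [seen]
{2, 4} --a--> ∅  [seen]
{2, 4} --b--> {2, 4}  [seen]
Reachable DFA states: {1}, {3}, {2}, {4}, ∅, {2, 4}.

6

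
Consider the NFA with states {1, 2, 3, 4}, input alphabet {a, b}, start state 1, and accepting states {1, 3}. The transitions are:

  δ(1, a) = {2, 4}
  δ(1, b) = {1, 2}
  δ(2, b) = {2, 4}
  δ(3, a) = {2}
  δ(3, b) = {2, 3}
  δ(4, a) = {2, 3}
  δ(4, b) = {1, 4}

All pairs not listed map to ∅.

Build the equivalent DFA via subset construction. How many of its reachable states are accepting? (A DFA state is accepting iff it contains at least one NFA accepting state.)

6

Start state of the DFA: {1}.
{1} --a--> {2, 4}  [new]
{1} --b--> {1, 2}  [new]
{2, 4} --a--> {2, 3}  [new]
{2, 4} --b--> {1, 2, 4}  [new]
{1, 2} --a--> {2, 4}  [seen]
{1, 2} --b--> {1, 2, 4}  [seen]
{2, 3} --a--> {2}  [new]
{2, 3} --b--> {2, 3, 4}  [new]
{1, 2, 4} --a--> {2, 3, 4}  [seen]
{1, 2, 4} --b--> {1, 2, 4}  [seen]
{2} --a--> ∅  [new]
{2} --b--> {2, 4}  [seen]
{2, 3, 4} --a--> {2, 3}  [seen]
{2, 3, 4} --b--> {1, 2, 3, 4}  [new]
∅ --a--> ∅  [seen]
∅ --b--> ∅  [seen]
{1, 2, 3, 4} --a--> {2, 3, 4}  [seen]
{1, 2, 3, 4} --b--> {1, 2, 3, 4}  [seen]
Reachable DFA states: {1}, {2, 4}, {1, 2}, {2, 3}, {1, 2, 4}, {2}, {2, 3, 4}, ∅, {1, 2, 3, 4}.
Accepting DFA states (contain an NFA accepting state): {1}, {1, 2}, {2, 3}, {1, 2, 4}, {2, 3, 4}, {1, 2, 3, 4}.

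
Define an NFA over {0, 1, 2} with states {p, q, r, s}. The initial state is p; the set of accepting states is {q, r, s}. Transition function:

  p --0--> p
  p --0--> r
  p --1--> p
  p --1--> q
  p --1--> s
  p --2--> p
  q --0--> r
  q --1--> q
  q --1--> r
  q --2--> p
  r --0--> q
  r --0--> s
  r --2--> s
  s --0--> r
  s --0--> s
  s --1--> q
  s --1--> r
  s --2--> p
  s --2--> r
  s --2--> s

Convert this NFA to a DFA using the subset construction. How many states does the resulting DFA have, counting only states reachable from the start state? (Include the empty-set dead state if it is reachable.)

Start state of the DFA: {p}.
{p} --0--> {p, r}  [new]
{p} --1--> {p, q, s}  [new]
{p} --2--> {p}  [seen]
{p, r} --0--> {p, q, r, s}  [new]
{p, r} --1--> {p, q, s}  [seen]
{p, r} --2--> {p, s}  [new]
{p, q, s} --0--> {p, r, s}  [new]
{p, q, s} --1--> {p, q, r, s}  [seen]
{p, q, s} --2--> {p, r, s}  [seen]
{p, q, r, s} --0--> {p, q, r, s}  [seen]
{p, q, r, s} --1--> {p, q, r, s}  [seen]
{p, q, r, s} --2--> {p, r, s}  [seen]
{p, s} --0--> {p, r, s}  [seen]
{p, s} --1--> {p, q, r, s}  [seen]
{p, s} --2--> {p, r, s}  [seen]
{p, r, s} --0--> {p, q, r, s}  [seen]
{p, r, s} --1--> {p, q, r, s}  [seen]
{p, r, s} --2--> {p, r, s}  [seen]
Reachable DFA states: {p}, {p, r}, {p, q, s}, {p, q, r, s}, {p, s}, {p, r, s}.

6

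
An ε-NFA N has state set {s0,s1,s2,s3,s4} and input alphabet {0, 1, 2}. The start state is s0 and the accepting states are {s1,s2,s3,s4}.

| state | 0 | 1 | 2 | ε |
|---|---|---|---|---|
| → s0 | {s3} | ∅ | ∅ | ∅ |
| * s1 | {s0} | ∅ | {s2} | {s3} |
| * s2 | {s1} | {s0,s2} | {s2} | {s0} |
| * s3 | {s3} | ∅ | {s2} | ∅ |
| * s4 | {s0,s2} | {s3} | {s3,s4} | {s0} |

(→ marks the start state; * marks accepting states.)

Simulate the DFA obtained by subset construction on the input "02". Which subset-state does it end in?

Start: {s0}.
δ(s0,0) = {s3}.
Union: {s3}.
After 0: {s3}.
δ(s3,2) = {s2}.
Union: {s2}.
ε-closure gives {s0,s2}.
After 2: {s0,s2}.

{s0,s2}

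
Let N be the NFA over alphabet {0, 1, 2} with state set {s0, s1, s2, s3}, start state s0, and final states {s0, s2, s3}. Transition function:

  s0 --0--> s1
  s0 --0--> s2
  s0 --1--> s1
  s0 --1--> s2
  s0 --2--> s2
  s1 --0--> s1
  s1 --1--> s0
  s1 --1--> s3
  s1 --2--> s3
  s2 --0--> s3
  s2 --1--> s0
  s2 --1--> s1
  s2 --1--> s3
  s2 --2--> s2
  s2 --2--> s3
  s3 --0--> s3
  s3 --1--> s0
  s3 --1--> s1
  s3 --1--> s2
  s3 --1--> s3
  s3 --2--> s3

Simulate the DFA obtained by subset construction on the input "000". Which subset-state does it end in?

Start: {s0}.
δ(s0,0) = {s1, s2}.
Union: {s1, s2}.
After 0: {s1, s2}.
δ(s1,0) = {s1}; δ(s2,0) = {s3}.
Union: {s1, s3}.
After 0: {s1, s3}.
δ(s1,0) = {s1}; δ(s3,0) = {s3}.
Union: {s1, s3}.
After 0: {s1, s3}.

{s1, s3}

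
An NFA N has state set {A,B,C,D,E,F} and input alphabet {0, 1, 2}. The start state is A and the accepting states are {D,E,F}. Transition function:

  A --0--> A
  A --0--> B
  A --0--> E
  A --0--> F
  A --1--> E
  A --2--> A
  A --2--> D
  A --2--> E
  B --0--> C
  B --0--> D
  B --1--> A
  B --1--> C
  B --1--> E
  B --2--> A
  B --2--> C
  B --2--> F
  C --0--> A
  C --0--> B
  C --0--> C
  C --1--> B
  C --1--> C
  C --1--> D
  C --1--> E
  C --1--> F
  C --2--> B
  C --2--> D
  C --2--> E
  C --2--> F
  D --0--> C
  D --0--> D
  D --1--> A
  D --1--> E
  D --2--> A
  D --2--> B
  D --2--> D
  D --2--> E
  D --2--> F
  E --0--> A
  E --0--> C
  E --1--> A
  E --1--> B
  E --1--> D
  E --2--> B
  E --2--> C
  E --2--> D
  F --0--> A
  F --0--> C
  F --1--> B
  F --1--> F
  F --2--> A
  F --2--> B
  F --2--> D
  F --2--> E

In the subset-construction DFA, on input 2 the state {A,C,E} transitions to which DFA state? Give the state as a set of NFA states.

δ(A,2) = {A,D,E}; δ(C,2) = {B,D,E,F}; δ(E,2) = {B,C,D}.
Union: {A,B,C,D,E,F}.

{A,B,C,D,E,F}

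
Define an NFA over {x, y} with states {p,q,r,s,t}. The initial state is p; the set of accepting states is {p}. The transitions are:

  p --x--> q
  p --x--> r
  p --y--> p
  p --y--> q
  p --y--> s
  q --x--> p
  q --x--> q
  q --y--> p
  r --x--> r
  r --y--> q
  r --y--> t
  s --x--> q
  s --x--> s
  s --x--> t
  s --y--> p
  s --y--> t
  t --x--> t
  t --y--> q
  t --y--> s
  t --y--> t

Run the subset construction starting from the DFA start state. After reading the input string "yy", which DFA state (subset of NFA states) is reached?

{p,q,s,t}

Start: {p}.
δ(p,y) = {p,q,s}.
Union: {p,q,s}.
After y: {p,q,s}.
δ(p,y) = {p,q,s}; δ(q,y) = {p}; δ(s,y) = {p,t}.
Union: {p,q,s,t}.
After y: {p,q,s,t}.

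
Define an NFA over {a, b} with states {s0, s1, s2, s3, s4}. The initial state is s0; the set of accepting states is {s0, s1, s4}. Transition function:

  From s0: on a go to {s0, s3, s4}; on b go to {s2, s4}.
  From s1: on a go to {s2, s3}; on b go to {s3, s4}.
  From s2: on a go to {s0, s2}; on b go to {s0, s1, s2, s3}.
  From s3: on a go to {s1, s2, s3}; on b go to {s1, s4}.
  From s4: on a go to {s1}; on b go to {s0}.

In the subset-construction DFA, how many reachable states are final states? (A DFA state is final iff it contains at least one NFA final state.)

8

Start state of the DFA: {s0}.
{s0} --a--> {s0, s3, s4}  [new]
{s0} --b--> {s2, s4}  [new]
{s0, s3, s4} --a--> {s0, s1, s2, s3, s4}  [new]
{s0, s3, s4} --b--> {s0, s1, s2, s4}  [new]
{s2, s4} --a--> {s0, s1, s2}  [new]
{s2, s4} --b--> {s0, s1, s2, s3}  [new]
{s0, s1, s2, s3, s4} --a--> {s0, s1, s2, s3, s4}  [seen]
{s0, s1, s2, s3, s4} --b--> {s0, s1, s2, s3, s4}  [seen]
{s0, s1, s2, s4} --a--> {s0, s1, s2, s3, s4}  [seen]
{s0, s1, s2, s4} --b--> {s0, s1, s2, s3, s4}  [seen]
{s0, s1, s2} --a--> {s0, s2, s3, s4}  [new]
{s0, s1, s2} --b--> {s0, s1, s2, s3, s4}  [seen]
{s0, s1, s2, s3} --a--> {s0, s1, s2, s3, s4}  [seen]
{s0, s1, s2, s3} --b--> {s0, s1, s2, s3, s4}  [seen]
{s0, s2, s3, s4} --a--> {s0, s1, s2, s3, s4}  [seen]
{s0, s2, s3, s4} --b--> {s0, s1, s2, s3, s4}  [seen]
Reachable DFA states: {s0}, {s0, s3, s4}, {s2, s4}, {s0, s1, s2, s3, s4}, {s0, s1, s2, s4}, {s0, s1, s2}, {s0, s1, s2, s3}, {s0, s2, s3, s4}.
Accepting DFA states (contain an NFA accepting state): {s0}, {s0, s3, s4}, {s2, s4}, {s0, s1, s2, s3, s4}, {s0, s1, s2, s4}, {s0, s1, s2}, {s0, s1, s2, s3}, {s0, s2, s3, s4}.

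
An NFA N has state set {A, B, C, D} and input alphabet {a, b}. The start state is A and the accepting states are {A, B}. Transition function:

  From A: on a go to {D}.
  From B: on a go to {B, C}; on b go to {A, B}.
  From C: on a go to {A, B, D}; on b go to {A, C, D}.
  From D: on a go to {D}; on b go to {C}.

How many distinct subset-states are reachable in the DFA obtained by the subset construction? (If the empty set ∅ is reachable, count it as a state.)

Start state of the DFA: {A}.
{A} --a--> {D}  [new]
{A} --b--> ∅  [new]
{D} --a--> {D}  [seen]
{D} --b--> {C}  [new]
∅ --a--> ∅  [seen]
∅ --b--> ∅  [seen]
{C} --a--> {A, B, D}  [new]
{C} --b--> {A, C, D}  [new]
{A, B, D} --a--> {B, C, D}  [new]
{A, B, D} --b--> {A, B, C}  [new]
{A, C, D} --a--> {A, B, D}  [seen]
{A, C, D} --b--> {A, C, D}  [seen]
{B, C, D} --a--> {A, B, C, D}  [new]
{B, C, D} --b--> {A, B, C, D}  [seen]
{A, B, C} --a--> {A, B, C, D}  [seen]
{A, B, C} --b--> {A, B, C, D}  [seen]
{A, B, C, D} --a--> {A, B, C, D}  [seen]
{A, B, C, D} --b--> {A, B, C, D}  [seen]
Reachable DFA states: {A}, {D}, ∅, {C}, {A, B, D}, {A, C, D}, {B, C, D}, {A, B, C}, {A, B, C, D}.

9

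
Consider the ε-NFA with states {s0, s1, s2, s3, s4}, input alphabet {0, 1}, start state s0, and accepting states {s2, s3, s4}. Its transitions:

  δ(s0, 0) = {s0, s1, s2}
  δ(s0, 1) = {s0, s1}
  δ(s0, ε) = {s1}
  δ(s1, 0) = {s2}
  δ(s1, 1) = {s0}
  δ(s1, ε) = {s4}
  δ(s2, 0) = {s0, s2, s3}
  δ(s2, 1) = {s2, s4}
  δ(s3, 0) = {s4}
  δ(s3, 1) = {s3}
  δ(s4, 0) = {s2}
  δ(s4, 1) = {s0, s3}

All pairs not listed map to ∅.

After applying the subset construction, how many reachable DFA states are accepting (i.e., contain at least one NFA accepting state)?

4

Start state of the DFA: {s0, s1, s4} (ε-closure of the NFA start).
{s0, s1, s4} --0--> {s0, s1, s2, s4}  [new]
{s0, s1, s4} --1--> {s0, s1, s3, s4}  [new]
{s0, s1, s2, s4} --0--> {s0, s1, s2, s3, s4}  [new]
{s0, s1, s2, s4} --1--> {s0, s1, s2, s3, s4}  [seen]
{s0, s1, s3, s4} --0--> {s0, s1, s2, s4}  [seen]
{s0, s1, s3, s4} --1--> {s0, s1, s3, s4}  [seen]
{s0, s1, s2, s3, s4} --0--> {s0, s1, s2, s3, s4}  [seen]
{s0, s1, s2, s3, s4} --1--> {s0, s1, s2, s3, s4}  [seen]
Reachable DFA states: {s0, s1, s4}, {s0, s1, s2, s4}, {s0, s1, s3, s4}, {s0, s1, s2, s3, s4}.
Accepting DFA states (contain an NFA accepting state): {s0, s1, s4}, {s0, s1, s2, s4}, {s0, s1, s3, s4}, {s0, s1, s2, s3, s4}.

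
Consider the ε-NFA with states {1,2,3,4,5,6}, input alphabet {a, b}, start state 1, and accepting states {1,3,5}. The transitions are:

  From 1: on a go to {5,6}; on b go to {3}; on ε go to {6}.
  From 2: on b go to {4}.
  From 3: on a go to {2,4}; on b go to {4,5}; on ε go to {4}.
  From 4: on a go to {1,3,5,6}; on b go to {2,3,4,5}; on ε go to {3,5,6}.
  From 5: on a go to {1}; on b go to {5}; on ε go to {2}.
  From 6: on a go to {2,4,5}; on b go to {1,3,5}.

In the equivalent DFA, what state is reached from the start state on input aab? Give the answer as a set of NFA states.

{1,2,3,4,5,6}

Start: {1,6}.
δ(1,a) = {5,6}; δ(6,a) = {2,4,5}.
Union: {2,4,5,6}.
ε-closure gives {2,3,4,5,6}.
After a: {2,3,4,5,6}.
δ(2,a) = ∅; δ(3,a) = {2,4}; δ(4,a) = {1,3,5,6}; δ(5,a) = {1}; δ(6,a) = {2,4,5}.
Union: {1,2,3,4,5,6}.
After a: {1,2,3,4,5,6}.
δ(1,b) = {3}; δ(2,b) = {4}; δ(3,b) = {4,5}; δ(4,b) = {2,3,4,5}; δ(5,b) = {5}; δ(6,b) = {1,3,5}.
Union: {1,2,3,4,5}.
ε-closure gives {1,2,3,4,5,6}.
After b: {1,2,3,4,5,6}.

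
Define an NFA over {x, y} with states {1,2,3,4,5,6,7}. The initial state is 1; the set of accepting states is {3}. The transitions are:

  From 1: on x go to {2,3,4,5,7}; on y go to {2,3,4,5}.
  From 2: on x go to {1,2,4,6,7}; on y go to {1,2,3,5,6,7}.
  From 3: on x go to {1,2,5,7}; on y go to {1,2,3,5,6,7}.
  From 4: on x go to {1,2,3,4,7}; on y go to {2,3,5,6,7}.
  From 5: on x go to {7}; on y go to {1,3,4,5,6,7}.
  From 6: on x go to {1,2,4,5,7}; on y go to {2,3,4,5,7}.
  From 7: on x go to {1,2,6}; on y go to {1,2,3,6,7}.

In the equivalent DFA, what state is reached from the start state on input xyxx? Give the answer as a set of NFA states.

Start: {1}.
δ(1,x) = {2,3,4,5,7}.
Union: {2,3,4,5,7}.
After x: {2,3,4,5,7}.
δ(2,y) = {1,2,3,5,6,7}; δ(3,y) = {1,2,3,5,6,7}; δ(4,y) = {2,3,5,6,7}; δ(5,y) = {1,3,4,5,6,7}; δ(7,y) = {1,2,3,6,7}.
Union: {1,2,3,4,5,6,7}.
After y: {1,2,3,4,5,6,7}.
δ(1,x) = {2,3,4,5,7}; δ(2,x) = {1,2,4,6,7}; δ(3,x) = {1,2,5,7}; δ(4,x) = {1,2,3,4,7}; δ(5,x) = {7}; δ(6,x) = {1,2,4,5,7}; δ(7,x) = {1,2,6}.
Union: {1,2,3,4,5,6,7}.
After x: {1,2,3,4,5,6,7}.
δ(1,x) = {2,3,4,5,7}; δ(2,x) = {1,2,4,6,7}; δ(3,x) = {1,2,5,7}; δ(4,x) = {1,2,3,4,7}; δ(5,x) = {7}; δ(6,x) = {1,2,4,5,7}; δ(7,x) = {1,2,6}.
Union: {1,2,3,4,5,6,7}.
After x: {1,2,3,4,5,6,7}.

{1,2,3,4,5,6,7}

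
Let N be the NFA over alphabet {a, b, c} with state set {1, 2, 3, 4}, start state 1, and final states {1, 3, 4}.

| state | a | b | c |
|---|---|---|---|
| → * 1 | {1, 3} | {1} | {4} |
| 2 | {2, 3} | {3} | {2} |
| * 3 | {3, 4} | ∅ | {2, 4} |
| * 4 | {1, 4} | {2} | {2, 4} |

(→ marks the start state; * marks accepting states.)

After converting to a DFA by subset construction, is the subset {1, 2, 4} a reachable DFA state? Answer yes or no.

no

Start state of the DFA: {1}.
{1} --a--> {1, 3}  [new]
{1} --b--> {1}  [seen]
{1} --c--> {4}  [new]
{1, 3} --a--> {1, 3, 4}  [new]
{1, 3} --b--> {1}  [seen]
{1, 3} --c--> {2, 4}  [new]
{4} --a--> {1, 4}  [new]
{4} --b--> {2}  [new]
{4} --c--> {2, 4}  [seen]
{1, 3, 4} --a--> {1, 3, 4}  [seen]
{1, 3, 4} --b--> {1, 2}  [new]
{1, 3, 4} --c--> {2, 4}  [seen]
{2, 4} --a--> {1, 2, 3, 4}  [new]
{2, 4} --b--> {2, 3}  [new]
{2, 4} --c--> {2, 4}  [seen]
{1, 4} --a--> {1, 3, 4}  [seen]
{1, 4} --b--> {1, 2}  [seen]
{1, 4} --c--> {2, 4}  [seen]
{2} --a--> {2, 3}  [seen]
{2} --b--> {3}  [new]
{2} --c--> {2}  [seen]
{1, 2} --a--> {1, 2, 3}  [new]
{1, 2} --b--> {1, 3}  [seen]
{1, 2} --c--> {2, 4}  [seen]
{1, 2, 3, 4} --a--> {1, 2, 3, 4}  [seen]
{1, 2, 3, 4} --b--> {1, 2, 3}  [seen]
{1, 2, 3, 4} --c--> {2, 4}  [seen]
{2, 3} --a--> {2, 3, 4}  [new]
{2, 3} --b--> {3}  [seen]
{2, 3} --c--> {2, 4}  [seen]
{3} --a--> {3, 4}  [new]
{3} --b--> ∅  [new]
{3} --c--> {2, 4}  [seen]
{1, 2, 3} --a--> {1, 2, 3, 4}  [seen]
{1, 2, 3} --b--> {1, 3}  [seen]
{1, 2, 3} --c--> {2, 4}  [seen]
{2, 3, 4} --a--> {1, 2, 3, 4}  [seen]
{2, 3, 4} --b--> {2, 3}  [seen]
{2, 3, 4} --c--> {2, 4}  [seen]
{3, 4} --a--> {1, 3, 4}  [seen]
{3, 4} --b--> {2}  [seen]
{3, 4} --c--> {2, 4}  [seen]
∅ --a--> ∅  [seen]
∅ --b--> ∅  [seen]
∅ --c--> ∅  [seen]
Reachable DFA states: {1}, {1, 3}, {4}, {1, 3, 4}, {2, 4}, {1, 4}, {2}, {1, 2}, {1, 2, 3, 4}, {2, 3}, {3}, {1, 2, 3}, {2, 3, 4}, {3, 4}, ∅.
{1, 2, 4} is not among them.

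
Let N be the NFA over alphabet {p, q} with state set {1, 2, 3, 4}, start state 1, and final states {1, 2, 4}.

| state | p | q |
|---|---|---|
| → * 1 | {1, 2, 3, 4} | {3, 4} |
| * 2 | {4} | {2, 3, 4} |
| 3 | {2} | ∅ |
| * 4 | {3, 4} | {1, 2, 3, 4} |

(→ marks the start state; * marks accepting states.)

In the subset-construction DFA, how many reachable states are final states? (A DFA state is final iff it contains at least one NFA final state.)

4

Start state of the DFA: {1}.
{1} --p--> {1, 2, 3, 4}  [new]
{1} --q--> {3, 4}  [new]
{1, 2, 3, 4} --p--> {1, 2, 3, 4}  [seen]
{1, 2, 3, 4} --q--> {1, 2, 3, 4}  [seen]
{3, 4} --p--> {2, 3, 4}  [new]
{3, 4} --q--> {1, 2, 3, 4}  [seen]
{2, 3, 4} --p--> {2, 3, 4}  [seen]
{2, 3, 4} --q--> {1, 2, 3, 4}  [seen]
Reachable DFA states: {1}, {1, 2, 3, 4}, {3, 4}, {2, 3, 4}.
Accepting DFA states (contain an NFA accepting state): {1}, {1, 2, 3, 4}, {3, 4}, {2, 3, 4}.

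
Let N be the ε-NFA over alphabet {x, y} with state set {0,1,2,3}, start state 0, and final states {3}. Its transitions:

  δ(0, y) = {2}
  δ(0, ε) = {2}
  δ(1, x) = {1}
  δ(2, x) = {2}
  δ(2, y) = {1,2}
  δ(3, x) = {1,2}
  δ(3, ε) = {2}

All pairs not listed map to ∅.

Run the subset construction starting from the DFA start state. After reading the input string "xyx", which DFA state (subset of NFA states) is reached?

Start: {0,2}.
δ(0,x) = ∅; δ(2,x) = {2}.
Union: {2}.
After x: {2}.
δ(2,y) = {1,2}.
Union: {1,2}.
After y: {1,2}.
δ(1,x) = {1}; δ(2,x) = {2}.
Union: {1,2}.
After x: {1,2}.

{1,2}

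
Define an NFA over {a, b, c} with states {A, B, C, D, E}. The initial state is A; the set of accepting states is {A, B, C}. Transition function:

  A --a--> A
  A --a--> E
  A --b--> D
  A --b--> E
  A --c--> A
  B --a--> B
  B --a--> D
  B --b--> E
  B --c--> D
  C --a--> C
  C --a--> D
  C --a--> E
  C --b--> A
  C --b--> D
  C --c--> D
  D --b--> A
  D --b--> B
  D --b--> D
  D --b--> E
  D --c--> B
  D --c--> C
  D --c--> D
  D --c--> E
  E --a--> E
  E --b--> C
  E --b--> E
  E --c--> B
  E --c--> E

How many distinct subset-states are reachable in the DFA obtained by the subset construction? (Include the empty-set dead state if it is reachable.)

Start state of the DFA: {A}.
{A} --a--> {A, E}  [new]
{A} --b--> {D, E}  [new]
{A} --c--> {A}  [seen]
{A, E} --a--> {A, E}  [seen]
{A, E} --b--> {C, D, E}  [new]
{A, E} --c--> {A, B, E}  [new]
{D, E} --a--> {E}  [new]
{D, E} --b--> {A, B, C, D, E}  [new]
{D, E} --c--> {B, C, D, E}  [new]
{C, D, E} --a--> {C, D, E}  [seen]
{C, D, E} --b--> {A, B, C, D, E}  [seen]
{C, D, E} --c--> {B, C, D, E}  [seen]
{A, B, E} --a--> {A, B, D, E}  [new]
{A, B, E} --b--> {C, D, E}  [seen]
{A, B, E} --c--> {A, B, D, E}  [seen]
{E} --a--> {E}  [seen]
{E} --b--> {C, E}  [new]
{E} --c--> {B, E}  [new]
{A, B, C, D, E} --a--> {A, B, C, D, E}  [seen]
{A, B, C, D, E} --b--> {A, B, C, D, E}  [seen]
{A, B, C, D, E} --c--> {A, B, C, D, E}  [seen]
{B, C, D, E} --a--> {B, C, D, E}  [seen]
{B, C, D, E} --b--> {A, B, C, D, E}  [seen]
{B, C, D, E} --c--> {B, C, D, E}  [seen]
{A, B, D, E} --a--> {A, B, D, E}  [seen]
{A, B, D, E} --b--> {A, B, C, D, E}  [seen]
{A, B, D, E} --c--> {A, B, C, D, E}  [seen]
{C, E} --a--> {C, D, E}  [seen]
{C, E} --b--> {A, C, D, E}  [new]
{C, E} --c--> {B, D, E}  [new]
{B, E} --a--> {B, D, E}  [seen]
{B, E} --b--> {C, E}  [seen]
{B, E} --c--> {B, D, E}  [seen]
{A, C, D, E} --a--> {A, C, D, E}  [seen]
{A, C, D, E} --b--> {A, B, C, D, E}  [seen]
{A, C, D, E} --c--> {A, B, C, D, E}  [seen]
{B, D, E} --a--> {B, D, E}  [seen]
{B, D, E} --b--> {A, B, C, D, E}  [seen]
{B, D, E} --c--> {B, C, D, E}  [seen]
Reachable DFA states: {A}, {A, E}, {D, E}, {C, D, E}, {A, B, E}, {E}, {A, B, C, D, E}, {B, C, D, E}, {A, B, D, E}, {C, E}, {B, E}, {A, C, D, E}, {B, D, E}.

13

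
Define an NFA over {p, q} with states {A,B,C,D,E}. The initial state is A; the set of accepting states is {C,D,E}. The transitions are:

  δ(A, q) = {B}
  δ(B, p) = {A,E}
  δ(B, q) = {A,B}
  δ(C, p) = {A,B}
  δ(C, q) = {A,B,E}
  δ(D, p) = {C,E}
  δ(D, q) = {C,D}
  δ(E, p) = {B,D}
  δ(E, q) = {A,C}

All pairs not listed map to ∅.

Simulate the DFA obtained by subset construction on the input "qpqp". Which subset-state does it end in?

Start: {A}.
δ(A,q) = {B}.
Union: {B}.
After q: {B}.
δ(B,p) = {A,E}.
Union: {A,E}.
After p: {A,E}.
δ(A,q) = {B}; δ(E,q) = {A,C}.
Union: {A,B,C}.
After q: {A,B,C}.
δ(A,p) = ∅; δ(B,p) = {A,E}; δ(C,p) = {A,B}.
Union: {A,B,E}.
After p: {A,B,E}.

{A,B,E}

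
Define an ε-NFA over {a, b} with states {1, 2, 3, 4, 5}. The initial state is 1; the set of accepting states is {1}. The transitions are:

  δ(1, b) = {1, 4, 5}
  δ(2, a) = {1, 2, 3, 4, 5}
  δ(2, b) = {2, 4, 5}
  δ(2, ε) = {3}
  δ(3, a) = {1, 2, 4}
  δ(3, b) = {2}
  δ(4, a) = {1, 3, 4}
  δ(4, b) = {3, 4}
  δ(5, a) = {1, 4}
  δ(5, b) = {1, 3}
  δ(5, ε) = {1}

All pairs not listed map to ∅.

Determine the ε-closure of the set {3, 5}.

{1, 3, 5}

Begin with {3, 5}.
5 →ε {1}; add 1.
ε-closure = {1, 3, 5}.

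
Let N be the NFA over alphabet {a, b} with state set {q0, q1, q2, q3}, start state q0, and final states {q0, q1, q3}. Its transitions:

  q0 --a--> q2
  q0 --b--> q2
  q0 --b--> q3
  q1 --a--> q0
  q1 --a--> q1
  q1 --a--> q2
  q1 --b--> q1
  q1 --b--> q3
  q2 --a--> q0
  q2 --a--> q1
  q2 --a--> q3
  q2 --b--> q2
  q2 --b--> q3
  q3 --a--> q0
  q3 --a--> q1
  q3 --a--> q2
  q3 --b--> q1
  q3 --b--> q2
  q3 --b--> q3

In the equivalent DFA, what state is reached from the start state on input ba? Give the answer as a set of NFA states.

Start: {q0}.
δ(q0,b) = {q2, q3}.
Union: {q2, q3}.
After b: {q2, q3}.
δ(q2,a) = {q0, q1, q3}; δ(q3,a) = {q0, q1, q2}.
Union: {q0, q1, q2, q3}.
After a: {q0, q1, q2, q3}.

{q0, q1, q2, q3}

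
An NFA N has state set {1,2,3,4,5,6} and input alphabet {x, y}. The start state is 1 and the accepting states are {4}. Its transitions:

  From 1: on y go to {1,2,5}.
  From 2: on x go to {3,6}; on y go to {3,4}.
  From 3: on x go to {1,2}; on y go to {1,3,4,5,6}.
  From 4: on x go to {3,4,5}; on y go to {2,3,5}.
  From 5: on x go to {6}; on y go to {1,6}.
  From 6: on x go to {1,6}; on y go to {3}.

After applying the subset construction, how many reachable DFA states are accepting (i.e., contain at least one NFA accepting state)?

Start state of the DFA: {1}.
{1} --x--> ∅  [new]
{1} --y--> {1,2,5}  [new]
∅ --x--> ∅  [seen]
∅ --y--> ∅  [seen]
{1,2,5} --x--> {3,6}  [new]
{1,2,5} --y--> {1,2,3,4,5,6}  [new]
{3,6} --x--> {1,2,6}  [new]
{3,6} --y--> {1,3,4,5,6}  [new]
{1,2,3,4,5,6} --x--> {1,2,3,4,5,6}  [seen]
{1,2,3,4,5,6} --y--> {1,2,3,4,5,6}  [seen]
{1,2,6} --x--> {1,3,6}  [new]
{1,2,6} --y--> {1,2,3,4,5}  [new]
{1,3,4,5,6} --x--> {1,2,3,4,5,6}  [seen]
{1,3,4,5,6} --y--> {1,2,3,4,5,6}  [seen]
{1,3,6} --x--> {1,2,6}  [seen]
{1,3,6} --y--> {1,2,3,4,5,6}  [seen]
{1,2,3,4,5} --x--> {1,2,3,4,5,6}  [seen]
{1,2,3,4,5} --y--> {1,2,3,4,5,6}  [seen]
Reachable DFA states: {1}, ∅, {1,2,5}, {3,6}, {1,2,3,4,5,6}, {1,2,6}, {1,3,4,5,6}, {1,3,6}, {1,2,3,4,5}.
Accepting DFA states (contain an NFA accepting state): {1,2,3,4,5,6}, {1,3,4,5,6}, {1,2,3,4,5}.

3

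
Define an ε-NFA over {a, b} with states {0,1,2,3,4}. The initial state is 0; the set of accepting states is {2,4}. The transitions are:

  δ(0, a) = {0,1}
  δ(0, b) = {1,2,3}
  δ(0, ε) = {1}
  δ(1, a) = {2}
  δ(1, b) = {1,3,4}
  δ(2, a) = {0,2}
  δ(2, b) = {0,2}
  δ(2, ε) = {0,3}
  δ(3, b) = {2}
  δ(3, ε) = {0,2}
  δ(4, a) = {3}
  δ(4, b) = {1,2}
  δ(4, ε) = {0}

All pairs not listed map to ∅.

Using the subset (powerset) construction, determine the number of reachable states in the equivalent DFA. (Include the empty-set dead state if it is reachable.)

3

Start state of the DFA: {0,1} (ε-closure of the NFA start).
{0,1} --a--> {0,1,2,3}  [new]
{0,1} --b--> {0,1,2,3,4}  [new]
{0,1,2,3} --a--> {0,1,2,3}  [seen]
{0,1,2,3} --b--> {0,1,2,3,4}  [seen]
{0,1,2,3,4} --a--> {0,1,2,3}  [seen]
{0,1,2,3,4} --b--> {0,1,2,3,4}  [seen]
Reachable DFA states: {0,1}, {0,1,2,3}, {0,1,2,3,4}.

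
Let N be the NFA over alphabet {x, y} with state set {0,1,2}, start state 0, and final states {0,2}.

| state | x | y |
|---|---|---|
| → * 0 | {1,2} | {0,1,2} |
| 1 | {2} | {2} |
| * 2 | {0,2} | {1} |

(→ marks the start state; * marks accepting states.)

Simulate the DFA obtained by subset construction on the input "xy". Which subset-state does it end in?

{1,2}

Start: {0}.
δ(0,x) = {1,2}.
Union: {1,2}.
After x: {1,2}.
δ(1,y) = {2}; δ(2,y) = {1}.
Union: {1,2}.
After y: {1,2}.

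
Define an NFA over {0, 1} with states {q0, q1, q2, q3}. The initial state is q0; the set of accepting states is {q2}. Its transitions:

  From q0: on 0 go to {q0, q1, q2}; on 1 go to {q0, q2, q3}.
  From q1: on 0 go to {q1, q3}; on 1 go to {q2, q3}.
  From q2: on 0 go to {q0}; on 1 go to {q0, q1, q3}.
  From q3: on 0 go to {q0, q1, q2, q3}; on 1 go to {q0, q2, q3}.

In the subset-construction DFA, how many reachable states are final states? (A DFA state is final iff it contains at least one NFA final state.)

Start state of the DFA: {q0}.
{q0} --0--> {q0, q1, q2}  [new]
{q0} --1--> {q0, q2, q3}  [new]
{q0, q1, q2} --0--> {q0, q1, q2, q3}  [new]
{q0, q1, q2} --1--> {q0, q1, q2, q3}  [seen]
{q0, q2, q3} --0--> {q0, q1, q2, q3}  [seen]
{q0, q2, q3} --1--> {q0, q1, q2, q3}  [seen]
{q0, q1, q2, q3} --0--> {q0, q1, q2, q3}  [seen]
{q0, q1, q2, q3} --1--> {q0, q1, q2, q3}  [seen]
Reachable DFA states: {q0}, {q0, q1, q2}, {q0, q2, q3}, {q0, q1, q2, q3}.
Accepting DFA states (contain an NFA accepting state): {q0, q1, q2}, {q0, q2, q3}, {q0, q1, q2, q3}.

3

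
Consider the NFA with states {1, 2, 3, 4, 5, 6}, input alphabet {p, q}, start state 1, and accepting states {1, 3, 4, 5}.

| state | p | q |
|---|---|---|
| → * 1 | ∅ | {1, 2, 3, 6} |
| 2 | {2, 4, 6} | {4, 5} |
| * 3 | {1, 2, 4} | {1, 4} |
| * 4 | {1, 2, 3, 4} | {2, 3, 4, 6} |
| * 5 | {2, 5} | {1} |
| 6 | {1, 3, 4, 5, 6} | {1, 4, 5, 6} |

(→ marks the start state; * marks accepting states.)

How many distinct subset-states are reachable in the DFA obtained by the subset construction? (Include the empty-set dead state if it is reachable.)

Start state of the DFA: {1}.
{1} --p--> ∅  [new]
{1} --q--> {1, 2, 3, 6}  [new]
∅ --p--> ∅  [seen]
∅ --q--> ∅  [seen]
{1, 2, 3, 6} --p--> {1, 2, 3, 4, 5, 6}  [new]
{1, 2, 3, 6} --q--> {1, 2, 3, 4, 5, 6}  [seen]
{1, 2, 3, 4, 5, 6} --p--> {1, 2, 3, 4, 5, 6}  [seen]
{1, 2, 3, 4, 5, 6} --q--> {1, 2, 3, 4, 5, 6}  [seen]
Reachable DFA states: {1}, ∅, {1, 2, 3, 6}, {1, 2, 3, 4, 5, 6}.

4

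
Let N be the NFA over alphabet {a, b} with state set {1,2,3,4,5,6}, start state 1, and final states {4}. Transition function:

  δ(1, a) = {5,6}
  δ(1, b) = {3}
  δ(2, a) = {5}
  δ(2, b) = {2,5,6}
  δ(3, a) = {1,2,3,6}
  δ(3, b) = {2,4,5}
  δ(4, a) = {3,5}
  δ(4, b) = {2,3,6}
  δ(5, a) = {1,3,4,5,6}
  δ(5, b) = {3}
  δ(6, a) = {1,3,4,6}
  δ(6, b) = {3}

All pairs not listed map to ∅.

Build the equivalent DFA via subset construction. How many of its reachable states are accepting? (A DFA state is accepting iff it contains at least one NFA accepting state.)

4

Start state of the DFA: {1}.
{1} --a--> {5,6}  [new]
{1} --b--> {3}  [new]
{5,6} --a--> {1,3,4,5,6}  [new]
{5,6} --b--> {3}  [seen]
{3} --a--> {1,2,3,6}  [new]
{3} --b--> {2,4,5}  [new]
{1,3,4,5,6} --a--> {1,2,3,4,5,6}  [new]
{1,3,4,5,6} --b--> {2,3,4,5,6}  [new]
{1,2,3,6} --a--> {1,2,3,4,5,6}  [seen]
{1,2,3,6} --b--> {2,3,4,5,6}  [seen]
{2,4,5} --a--> {1,3,4,5,6}  [seen]
{2,4,5} --b--> {2,3,5,6}  [new]
{1,2,3,4,5,6} --a--> {1,2,3,4,5,6}  [seen]
{1,2,3,4,5,6} --b--> {2,3,4,5,6}  [seen]
{2,3,4,5,6} --a--> {1,2,3,4,5,6}  [seen]
{2,3,4,5,6} --b--> {2,3,4,5,6}  [seen]
{2,3,5,6} --a--> {1,2,3,4,5,6}  [seen]
{2,3,5,6} --b--> {2,3,4,5,6}  [seen]
Reachable DFA states: {1}, {5,6}, {3}, {1,3,4,5,6}, {1,2,3,6}, {2,4,5}, {1,2,3,4,5,6}, {2,3,4,5,6}, {2,3,5,6}.
Accepting DFA states (contain an NFA accepting state): {1,3,4,5,6}, {2,4,5}, {1,2,3,4,5,6}, {2,3,4,5,6}.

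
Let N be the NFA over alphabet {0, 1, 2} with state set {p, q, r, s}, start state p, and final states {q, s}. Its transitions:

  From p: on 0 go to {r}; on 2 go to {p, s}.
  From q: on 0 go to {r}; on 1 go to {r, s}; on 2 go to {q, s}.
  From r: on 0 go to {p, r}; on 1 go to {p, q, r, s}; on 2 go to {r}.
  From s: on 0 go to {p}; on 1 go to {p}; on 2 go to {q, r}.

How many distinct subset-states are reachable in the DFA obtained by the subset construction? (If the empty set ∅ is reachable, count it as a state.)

7

Start state of the DFA: {p}.
{p} --0--> {r}  [new]
{p} --1--> ∅  [new]
{p} --2--> {p, s}  [new]
{r} --0--> {p, r}  [new]
{r} --1--> {p, q, r, s}  [new]
{r} --2--> {r}  [seen]
∅ --0--> ∅  [seen]
∅ --1--> ∅  [seen]
∅ --2--> ∅  [seen]
{p, s} --0--> {p, r}  [seen]
{p, s} --1--> {p}  [seen]
{p, s} --2--> {p, q, r, s}  [seen]
{p, r} --0--> {p, r}  [seen]
{p, r} --1--> {p, q, r, s}  [seen]
{p, r} --2--> {p, r, s}  [new]
{p, q, r, s} --0--> {p, r}  [seen]
{p, q, r, s} --1--> {p, q, r, s}  [seen]
{p, q, r, s} --2--> {p, q, r, s}  [seen]
{p, r, s} --0--> {p, r}  [seen]
{p, r, s} --1--> {p, q, r, s}  [seen]
{p, r, s} --2--> {p, q, r, s}  [seen]
Reachable DFA states: {p}, {r}, ∅, {p, s}, {p, r}, {p, q, r, s}, {p, r, s}.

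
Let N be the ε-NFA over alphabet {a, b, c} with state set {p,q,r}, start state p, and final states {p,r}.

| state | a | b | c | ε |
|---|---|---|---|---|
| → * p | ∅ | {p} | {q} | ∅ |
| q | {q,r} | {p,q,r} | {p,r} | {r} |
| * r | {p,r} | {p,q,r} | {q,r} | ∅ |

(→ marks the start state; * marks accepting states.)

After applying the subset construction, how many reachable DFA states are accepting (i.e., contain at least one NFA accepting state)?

Start state of the DFA: {p} (ε-closure of the NFA start).
{p} --a--> ∅  [new]
{p} --b--> {p}  [seen]
{p} --c--> {q,r}  [new]
∅ --a--> ∅  [seen]
∅ --b--> ∅  [seen]
∅ --c--> ∅  [seen]
{q,r} --a--> {p,q,r}  [new]
{q,r} --b--> {p,q,r}  [seen]
{q,r} --c--> {p,q,r}  [seen]
{p,q,r} --a--> {p,q,r}  [seen]
{p,q,r} --b--> {p,q,r}  [seen]
{p,q,r} --c--> {p,q,r}  [seen]
Reachable DFA states: {p}, ∅, {q,r}, {p,q,r}.
Accepting DFA states (contain an NFA accepting state): {p}, {q,r}, {p,q,r}.

3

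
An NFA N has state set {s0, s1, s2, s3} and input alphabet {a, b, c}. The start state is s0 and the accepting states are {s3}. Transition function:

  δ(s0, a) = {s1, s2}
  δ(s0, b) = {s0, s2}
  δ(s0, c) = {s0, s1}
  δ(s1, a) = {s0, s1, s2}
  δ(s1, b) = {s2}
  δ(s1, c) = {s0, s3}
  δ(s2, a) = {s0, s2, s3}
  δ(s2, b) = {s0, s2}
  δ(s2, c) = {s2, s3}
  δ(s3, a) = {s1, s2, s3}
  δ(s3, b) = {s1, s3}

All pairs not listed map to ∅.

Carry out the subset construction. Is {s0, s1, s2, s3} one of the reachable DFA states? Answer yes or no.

Start state of the DFA: {s0}.
{s0} --a--> {s1, s2}  [new]
{s0} --b--> {s0, s2}  [new]
{s0} --c--> {s0, s1}  [new]
{s1, s2} --a--> {s0, s1, s2, s3}  [new]
{s1, s2} --b--> {s0, s2}  [seen]
{s1, s2} --c--> {s0, s2, s3}  [new]
{s0, s2} --a--> {s0, s1, s2, s3}  [seen]
{s0, s2} --b--> {s0, s2}  [seen]
{s0, s2} --c--> {s0, s1, s2, s3}  [seen]
{s0, s1} --a--> {s0, s1, s2}  [new]
{s0, s1} --b--> {s0, s2}  [seen]
{s0, s1} --c--> {s0, s1, s3}  [new]
{s0, s1, s2, s3} --a--> {s0, s1, s2, s3}  [seen]
{s0, s1, s2, s3} --b--> {s0, s1, s2, s3}  [seen]
{s0, s1, s2, s3} --c--> {s0, s1, s2, s3}  [seen]
{s0, s2, s3} --a--> {s0, s1, s2, s3}  [seen]
{s0, s2, s3} --b--> {s0, s1, s2, s3}  [seen]
{s0, s2, s3} --c--> {s0, s1, s2, s3}  [seen]
{s0, s1, s2} --a--> {s0, s1, s2, s3}  [seen]
{s0, s1, s2} --b--> {s0, s2}  [seen]
{s0, s1, s2} --c--> {s0, s1, s2, s3}  [seen]
{s0, s1, s3} --a--> {s0, s1, s2, s3}  [seen]
{s0, s1, s3} --b--> {s0, s1, s2, s3}  [seen]
{s0, s1, s3} --c--> {s0, s1, s3}  [seen]
Reachable DFA states: {s0}, {s1, s2}, {s0, s2}, {s0, s1}, {s0, s1, s2, s3}, {s0, s2, s3}, {s0, s1, s2}, {s0, s1, s3}.
{s0, s1, s2, s3} is among them.

yes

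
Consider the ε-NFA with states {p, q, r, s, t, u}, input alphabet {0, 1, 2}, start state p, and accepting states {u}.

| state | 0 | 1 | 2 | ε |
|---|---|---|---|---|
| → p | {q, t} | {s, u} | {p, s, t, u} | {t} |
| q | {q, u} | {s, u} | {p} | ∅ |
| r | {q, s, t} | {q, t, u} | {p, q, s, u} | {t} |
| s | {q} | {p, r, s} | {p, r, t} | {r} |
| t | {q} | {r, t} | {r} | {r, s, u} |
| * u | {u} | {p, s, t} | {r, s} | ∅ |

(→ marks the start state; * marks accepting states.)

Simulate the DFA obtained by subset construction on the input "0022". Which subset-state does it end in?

{p, q, r, s, t, u}

Start: {p, r, s, t, u}.
δ(p,0) = {q, t}; δ(r,0) = {q, s, t}; δ(s,0) = {q}; δ(t,0) = {q}; δ(u,0) = {u}.
Union: {q, s, t, u}.
ε-closure gives {q, r, s, t, u}.
After 0: {q, r, s, t, u}.
δ(q,0) = {q, u}; δ(r,0) = {q, s, t}; δ(s,0) = {q}; δ(t,0) = {q}; δ(u,0) = {u}.
Union: {q, s, t, u}.
ε-closure gives {q, r, s, t, u}.
After 0: {q, r, s, t, u}.
δ(q,2) = {p}; δ(r,2) = {p, q, s, u}; δ(s,2) = {p, r, t}; δ(t,2) = {r}; δ(u,2) = {r, s}.
Union: {p, q, r, s, t, u}.
After 2: {p, q, r, s, t, u}.
δ(p,2) = {p, s, t, u}; δ(q,2) = {p}; δ(r,2) = {p, q, s, u}; δ(s,2) = {p, r, t}; δ(t,2) = {r}; δ(u,2) = {r, s}.
Union: {p, q, r, s, t, u}.
After 2: {p, q, r, s, t, u}.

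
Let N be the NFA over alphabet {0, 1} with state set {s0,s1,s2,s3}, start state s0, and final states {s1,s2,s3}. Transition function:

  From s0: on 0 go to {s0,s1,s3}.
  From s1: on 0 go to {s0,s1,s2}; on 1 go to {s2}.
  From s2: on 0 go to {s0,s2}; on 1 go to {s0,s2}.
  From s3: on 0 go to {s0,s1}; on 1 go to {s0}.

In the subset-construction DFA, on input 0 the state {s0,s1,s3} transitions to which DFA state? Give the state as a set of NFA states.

δ(s0,0) = {s0,s1,s3}; δ(s1,0) = {s0,s1,s2}; δ(s3,0) = {s0,s1}.
Union: {s0,s1,s2,s3}.

{s0,s1,s2,s3}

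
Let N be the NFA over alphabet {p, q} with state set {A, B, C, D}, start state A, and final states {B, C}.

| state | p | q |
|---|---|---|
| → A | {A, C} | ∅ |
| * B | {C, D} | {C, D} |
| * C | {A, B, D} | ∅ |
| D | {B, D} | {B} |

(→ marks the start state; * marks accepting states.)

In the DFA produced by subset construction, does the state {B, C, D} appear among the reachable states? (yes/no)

Start state of the DFA: {A}.
{A} --p--> {A, C}  [new]
{A} --q--> ∅  [new]
{A, C} --p--> {A, B, C, D}  [new]
{A, C} --q--> ∅  [seen]
∅ --p--> ∅  [seen]
∅ --q--> ∅  [seen]
{A, B, C, D} --p--> {A, B, C, D}  [seen]
{A, B, C, D} --q--> {B, C, D}  [new]
{B, C, D} --p--> {A, B, C, D}  [seen]
{B, C, D} --q--> {B, C, D}  [seen]
Reachable DFA states: {A}, {A, C}, ∅, {A, B, C, D}, {B, C, D}.
{B, C, D} is among them.

yes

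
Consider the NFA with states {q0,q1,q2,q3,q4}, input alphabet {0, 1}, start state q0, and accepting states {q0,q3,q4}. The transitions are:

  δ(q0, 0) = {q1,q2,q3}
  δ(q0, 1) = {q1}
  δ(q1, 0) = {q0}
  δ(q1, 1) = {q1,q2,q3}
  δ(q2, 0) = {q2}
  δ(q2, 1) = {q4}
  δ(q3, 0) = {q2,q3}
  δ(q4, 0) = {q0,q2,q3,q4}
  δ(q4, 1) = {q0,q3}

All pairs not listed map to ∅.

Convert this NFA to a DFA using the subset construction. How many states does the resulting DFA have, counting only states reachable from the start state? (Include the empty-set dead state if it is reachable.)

Start state of the DFA: {q0}.
{q0} --0--> {q1,q2,q3}  [new]
{q0} --1--> {q1}  [new]
{q1,q2,q3} --0--> {q0,q2,q3}  [new]
{q1,q2,q3} --1--> {q1,q2,q3,q4}  [new]
{q1} --0--> {q0}  [seen]
{q1} --1--> {q1,q2,q3}  [seen]
{q0,q2,q3} --0--> {q1,q2,q3}  [seen]
{q0,q2,q3} --1--> {q1,q4}  [new]
{q1,q2,q3,q4} --0--> {q0,q2,q3,q4}  [new]
{q1,q2,q3,q4} --1--> {q0,q1,q2,q3,q4}  [new]
{q1,q4} --0--> {q0,q2,q3,q4}  [seen]
{q1,q4} --1--> {q0,q1,q2,q3}  [new]
{q0,q2,q3,q4} --0--> {q0,q1,q2,q3,q4}  [seen]
{q0,q2,q3,q4} --1--> {q0,q1,q3,q4}  [new]
{q0,q1,q2,q3,q4} --0--> {q0,q1,q2,q3,q4}  [seen]
{q0,q1,q2,q3,q4} --1--> {q0,q1,q2,q3,q4}  [seen]
{q0,q1,q2,q3} --0--> {q0,q1,q2,q3}  [seen]
{q0,q1,q2,q3} --1--> {q1,q2,q3,q4}  [seen]
{q0,q1,q3,q4} --0--> {q0,q1,q2,q3,q4}  [seen]
{q0,q1,q3,q4} --1--> {q0,q1,q2,q3}  [seen]
Reachable DFA states: {q0}, {q1,q2,q3}, {q1}, {q0,q2,q3}, {q1,q2,q3,q4}, {q1,q4}, {q0,q2,q3,q4}, {q0,q1,q2,q3,q4}, {q0,q1,q2,q3}, {q0,q1,q3,q4}.

10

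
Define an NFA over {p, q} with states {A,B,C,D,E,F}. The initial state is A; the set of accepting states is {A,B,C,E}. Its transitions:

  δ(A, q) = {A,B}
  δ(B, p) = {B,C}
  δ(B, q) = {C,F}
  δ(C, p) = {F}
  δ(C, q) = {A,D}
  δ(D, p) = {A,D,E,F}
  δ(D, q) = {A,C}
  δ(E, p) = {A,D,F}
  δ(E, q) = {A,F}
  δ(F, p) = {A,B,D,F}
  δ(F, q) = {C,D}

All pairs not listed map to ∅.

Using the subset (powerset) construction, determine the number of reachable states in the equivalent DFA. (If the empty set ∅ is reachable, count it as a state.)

11

Start state of the DFA: {A}.
{A} --p--> ∅  [new]
{A} --q--> {A,B}  [new]
∅ --p--> ∅  [seen]
∅ --q--> ∅  [seen]
{A,B} --p--> {B,C}  [new]
{A,B} --q--> {A,B,C,F}  [new]
{B,C} --p--> {B,C,F}  [new]
{B,C} --q--> {A,C,D,F}  [new]
{A,B,C,F} --p--> {A,B,C,D,F}  [new]
{A,B,C,F} --q--> {A,B,C,D,F}  [seen]
{B,C,F} --p--> {A,B,C,D,F}  [seen]
{B,C,F} --q--> {A,C,D,F}  [seen]
{A,C,D,F} --p--> {A,B,D,E,F}  [new]
{A,C,D,F} --q--> {A,B,C,D}  [new]
{A,B,C,D,F} --p--> {A,B,C,D,E,F}  [new]
{A,B,C,D,F} --q--> {A,B,C,D,F}  [seen]
{A,B,D,E,F} --p--> {A,B,C,D,E,F}  [seen]
{A,B,D,E,F} --q--> {A,B,C,D,F}  [seen]
{A,B,C,D} --p--> {A,B,C,D,E,F}  [seen]
{A,B,C,D} --q--> {A,B,C,D,F}  [seen]
{A,B,C,D,E,F} --p--> {A,B,C,D,E,F}  [seen]
{A,B,C,D,E,F} --q--> {A,B,C,D,F}  [seen]
Reachable DFA states: {A}, ∅, {A,B}, {B,C}, {A,B,C,F}, {B,C,F}, {A,C,D,F}, {A,B,C,D,F}, {A,B,D,E,F}, {A,B,C,D}, {A,B,C,D,E,F}.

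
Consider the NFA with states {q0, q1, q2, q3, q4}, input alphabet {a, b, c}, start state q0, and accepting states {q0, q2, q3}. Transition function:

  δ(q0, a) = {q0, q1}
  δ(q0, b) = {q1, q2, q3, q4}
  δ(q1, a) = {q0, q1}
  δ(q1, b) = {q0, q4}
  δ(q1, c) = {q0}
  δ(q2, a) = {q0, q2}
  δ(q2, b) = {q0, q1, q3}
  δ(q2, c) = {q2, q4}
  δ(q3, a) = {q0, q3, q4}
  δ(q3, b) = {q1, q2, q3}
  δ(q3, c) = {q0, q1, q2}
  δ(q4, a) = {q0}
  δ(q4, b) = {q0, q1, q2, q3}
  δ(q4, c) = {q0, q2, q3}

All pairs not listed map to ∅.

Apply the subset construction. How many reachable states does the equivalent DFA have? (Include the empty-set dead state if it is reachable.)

Start state of the DFA: {q0}.
{q0} --a--> {q0, q1}  [new]
{q0} --b--> {q1, q2, q3, q4}  [new]
{q0} --c--> ∅  [new]
{q0, q1} --a--> {q0, q1}  [seen]
{q0, q1} --b--> {q0, q1, q2, q3, q4}  [new]
{q0, q1} --c--> {q0}  [seen]
{q1, q2, q3, q4} --a--> {q0, q1, q2, q3, q4}  [seen]
{q1, q2, q3, q4} --b--> {q0, q1, q2, q3, q4}  [seen]
{q1, q2, q3, q4} --c--> {q0, q1, q2, q3, q4}  [seen]
∅ --a--> ∅  [seen]
∅ --b--> ∅  [seen]
∅ --c--> ∅  [seen]
{q0, q1, q2, q3, q4} --a--> {q0, q1, q2, q3, q4}  [seen]
{q0, q1, q2, q3, q4} --b--> {q0, q1, q2, q3, q4}  [seen]
{q0, q1, q2, q3, q4} --c--> {q0, q1, q2, q3, q4}  [seen]
Reachable DFA states: {q0}, {q0, q1}, {q1, q2, q3, q4}, ∅, {q0, q1, q2, q3, q4}.

5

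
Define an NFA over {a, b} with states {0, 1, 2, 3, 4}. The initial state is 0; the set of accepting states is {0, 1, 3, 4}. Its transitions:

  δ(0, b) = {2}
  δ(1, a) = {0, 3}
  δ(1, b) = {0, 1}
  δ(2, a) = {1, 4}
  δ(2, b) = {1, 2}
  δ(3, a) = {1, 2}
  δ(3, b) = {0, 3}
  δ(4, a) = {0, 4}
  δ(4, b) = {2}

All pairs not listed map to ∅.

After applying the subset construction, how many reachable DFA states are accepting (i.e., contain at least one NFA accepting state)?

11

Start state of the DFA: {0}.
{0} --a--> ∅  [new]
{0} --b--> {2}  [new]
∅ --a--> ∅  [seen]
∅ --b--> ∅  [seen]
{2} --a--> {1, 4}  [new]
{2} --b--> {1, 2}  [new]
{1, 4} --a--> {0, 3, 4}  [new]
{1, 4} --b--> {0, 1, 2}  [new]
{1, 2} --a--> {0, 1, 3, 4}  [new]
{1, 2} --b--> {0, 1, 2}  [seen]
{0, 3, 4} --a--> {0, 1, 2, 4}  [new]
{0, 3, 4} --b--> {0, 2, 3}  [new]
{0, 1, 2} --a--> {0, 1, 3, 4}  [seen]
{0, 1, 2} --b--> {0, 1, 2}  [seen]
{0, 1, 3, 4} --a--> {0, 1, 2, 3, 4}  [new]
{0, 1, 3, 4} --b--> {0, 1, 2, 3}  [new]
{0, 1, 2, 4} --a--> {0, 1, 3, 4}  [seen]
{0, 1, 2, 4} --b--> {0, 1, 2}  [seen]
{0, 2, 3} --a--> {1, 2, 4}  [new]
{0, 2, 3} --b--> {0, 1, 2, 3}  [seen]
{0, 1, 2, 3, 4} --a--> {0, 1, 2, 3, 4}  [seen]
{0, 1, 2, 3, 4} --b--> {0, 1, 2, 3}  [seen]
{0, 1, 2, 3} --a--> {0, 1, 2, 3, 4}  [seen]
{0, 1, 2, 3} --b--> {0, 1, 2, 3}  [seen]
{1, 2, 4} --a--> {0, 1, 3, 4}  [seen]
{1, 2, 4} --b--> {0, 1, 2}  [seen]
Reachable DFA states: {0}, ∅, {2}, {1, 4}, {1, 2}, {0, 3, 4}, {0, 1, 2}, {0, 1, 3, 4}, {0, 1, 2, 4}, {0, 2, 3}, {0, 1, 2, 3, 4}, {0, 1, 2, 3}, {1, 2, 4}.
Accepting DFA states (contain an NFA accepting state): {0}, {1, 4}, {1, 2}, {0, 3, 4}, {0, 1, 2}, {0, 1, 3, 4}, {0, 1, 2, 4}, {0, 2, 3}, {0, 1, 2, 3, 4}, {0, 1, 2, 3}, {1, 2, 4}.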